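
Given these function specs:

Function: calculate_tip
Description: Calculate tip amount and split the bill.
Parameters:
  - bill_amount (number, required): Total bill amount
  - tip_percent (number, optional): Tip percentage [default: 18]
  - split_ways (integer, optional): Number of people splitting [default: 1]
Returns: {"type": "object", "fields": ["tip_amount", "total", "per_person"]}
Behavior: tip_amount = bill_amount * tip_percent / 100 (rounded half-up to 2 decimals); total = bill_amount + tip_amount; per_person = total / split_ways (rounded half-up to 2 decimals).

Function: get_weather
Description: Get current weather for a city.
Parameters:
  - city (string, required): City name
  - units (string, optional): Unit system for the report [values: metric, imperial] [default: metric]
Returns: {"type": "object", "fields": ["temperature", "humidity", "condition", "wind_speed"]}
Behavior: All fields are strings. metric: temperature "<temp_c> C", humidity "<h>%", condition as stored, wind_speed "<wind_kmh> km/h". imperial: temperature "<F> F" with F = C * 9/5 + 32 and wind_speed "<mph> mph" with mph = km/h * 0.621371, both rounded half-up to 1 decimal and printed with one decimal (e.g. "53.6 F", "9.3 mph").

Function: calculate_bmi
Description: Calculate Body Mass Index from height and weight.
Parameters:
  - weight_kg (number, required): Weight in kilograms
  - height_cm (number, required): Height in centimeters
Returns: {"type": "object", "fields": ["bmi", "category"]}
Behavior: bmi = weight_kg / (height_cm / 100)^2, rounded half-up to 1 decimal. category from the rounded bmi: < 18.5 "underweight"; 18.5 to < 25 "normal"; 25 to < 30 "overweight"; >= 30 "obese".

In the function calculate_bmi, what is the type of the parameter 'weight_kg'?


The calculate_bmi spec declares:
  - weight_kg (number, required): Weight in kilograms
Type:
number


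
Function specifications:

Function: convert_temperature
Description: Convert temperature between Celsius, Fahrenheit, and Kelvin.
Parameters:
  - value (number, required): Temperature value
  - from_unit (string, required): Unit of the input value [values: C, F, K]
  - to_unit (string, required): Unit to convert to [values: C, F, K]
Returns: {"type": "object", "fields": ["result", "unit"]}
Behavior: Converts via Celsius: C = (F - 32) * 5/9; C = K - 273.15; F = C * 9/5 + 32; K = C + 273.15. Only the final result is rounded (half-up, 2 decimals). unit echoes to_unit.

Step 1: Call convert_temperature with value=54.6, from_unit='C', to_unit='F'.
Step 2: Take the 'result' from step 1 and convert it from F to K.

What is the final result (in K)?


Step 1: convert_temperature(value=54.6, from_unit=C, to_unit=F)
  Input already in C: 54.6
  To F: 54.6 * 9/5 + 32 = 130.28
  Round to 2 decimals: 130.28
  -> result = 130.28 F
Step 2: convert_temperature(value=130.28, from_unit=F, to_unit=K)
  To C: (130.28 - 32) * 5/9 = 54.6
  To K: 54.6 + 273.15 = 327.75
  Round to 2 decimals: 327.75
  -> result = 327.75 K
327.75 K


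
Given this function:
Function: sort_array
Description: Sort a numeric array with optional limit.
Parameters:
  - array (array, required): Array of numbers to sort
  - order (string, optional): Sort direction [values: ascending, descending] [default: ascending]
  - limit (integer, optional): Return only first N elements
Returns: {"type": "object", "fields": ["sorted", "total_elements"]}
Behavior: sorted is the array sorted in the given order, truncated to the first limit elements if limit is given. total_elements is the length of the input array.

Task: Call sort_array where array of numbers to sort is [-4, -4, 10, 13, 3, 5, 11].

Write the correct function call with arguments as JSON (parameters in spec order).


Mapping each described value to its parameter name:
  'Array of numbers to sort' -> array = [-4, -4, 10, 13, 3, 5, 11]
sort_array({"array": [-4, -4, 10, 13, 3, 5, 11]})


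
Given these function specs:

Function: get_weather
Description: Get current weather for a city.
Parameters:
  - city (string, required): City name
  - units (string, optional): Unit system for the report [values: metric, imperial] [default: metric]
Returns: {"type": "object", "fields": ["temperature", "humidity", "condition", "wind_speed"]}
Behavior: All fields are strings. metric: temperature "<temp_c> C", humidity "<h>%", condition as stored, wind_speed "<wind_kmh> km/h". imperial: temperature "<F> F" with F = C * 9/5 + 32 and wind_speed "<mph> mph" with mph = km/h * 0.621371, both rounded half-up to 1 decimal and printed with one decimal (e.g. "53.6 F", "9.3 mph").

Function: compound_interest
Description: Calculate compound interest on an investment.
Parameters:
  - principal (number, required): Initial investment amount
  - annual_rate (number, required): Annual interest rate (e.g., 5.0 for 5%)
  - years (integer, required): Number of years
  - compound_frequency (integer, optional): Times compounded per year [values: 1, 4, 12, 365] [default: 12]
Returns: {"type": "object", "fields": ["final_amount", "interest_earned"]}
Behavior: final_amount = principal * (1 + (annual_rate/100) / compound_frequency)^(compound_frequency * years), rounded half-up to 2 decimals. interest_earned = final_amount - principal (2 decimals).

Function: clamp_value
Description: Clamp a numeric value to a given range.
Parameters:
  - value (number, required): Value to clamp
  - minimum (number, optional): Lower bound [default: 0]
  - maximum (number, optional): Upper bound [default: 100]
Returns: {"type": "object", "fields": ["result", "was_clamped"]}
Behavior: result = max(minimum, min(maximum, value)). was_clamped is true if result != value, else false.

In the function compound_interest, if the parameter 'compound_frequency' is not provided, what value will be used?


The compound_interest spec declares:
  - compound_frequency (integer, optional): Times compounded per year [values: 1, 4, 12, 365] [default: 12]
Default:
12


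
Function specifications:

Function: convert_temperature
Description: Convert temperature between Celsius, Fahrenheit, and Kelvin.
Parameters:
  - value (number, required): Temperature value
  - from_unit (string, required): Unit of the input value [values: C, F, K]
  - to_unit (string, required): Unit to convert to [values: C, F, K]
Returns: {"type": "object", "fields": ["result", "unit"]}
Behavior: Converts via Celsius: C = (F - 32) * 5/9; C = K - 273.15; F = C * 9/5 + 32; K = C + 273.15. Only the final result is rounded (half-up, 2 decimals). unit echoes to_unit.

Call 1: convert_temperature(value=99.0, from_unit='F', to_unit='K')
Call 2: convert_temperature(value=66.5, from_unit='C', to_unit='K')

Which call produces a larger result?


Call 1:
  To C: (99 - 32) * 5/9 = 37.222222
  To K: 37.222222 + 273.15 = 310.372222
  Round to 2 decimals: 310.37
  -> 310.37 K
Call 2:
  Input already in C: 66.5
  To K: 66.5 + 273.15 = 339.65
  Round to 2 decimals: 339.65
  -> 339.65 K
Call 2 (339.65 K)


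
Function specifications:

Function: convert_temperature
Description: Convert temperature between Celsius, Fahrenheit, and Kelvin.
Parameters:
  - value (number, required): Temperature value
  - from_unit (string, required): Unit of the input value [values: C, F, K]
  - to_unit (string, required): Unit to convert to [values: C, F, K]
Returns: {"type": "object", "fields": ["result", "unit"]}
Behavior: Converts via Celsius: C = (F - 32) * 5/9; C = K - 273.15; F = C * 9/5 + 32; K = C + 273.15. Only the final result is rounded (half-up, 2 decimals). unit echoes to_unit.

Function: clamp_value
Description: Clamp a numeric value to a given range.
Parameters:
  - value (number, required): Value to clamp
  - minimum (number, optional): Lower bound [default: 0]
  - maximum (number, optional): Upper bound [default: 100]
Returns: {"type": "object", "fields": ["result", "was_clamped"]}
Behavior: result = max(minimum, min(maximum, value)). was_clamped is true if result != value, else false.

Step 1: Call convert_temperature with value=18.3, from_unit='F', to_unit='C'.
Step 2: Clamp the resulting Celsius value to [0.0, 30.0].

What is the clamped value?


Step 1: convert_temperature(value=18.3, from_unit=F, to_unit=C)
  To C: (18.3 - 32) * 5/9 = -7.611111
  Target is C: -7.611111
  Round to 2 decimals: -7.61
  -> result = -7.61 C
Step 2: clamp_value(value=-7.61, minimum=0.0, maximum=30.0)
  result = max(0.0, min(30.0, -7.61)) = max(0.0, -7.61) = 0.0
  was_clamped = (0.0 != -7.61) = true
  -> result = 0.0
0.0


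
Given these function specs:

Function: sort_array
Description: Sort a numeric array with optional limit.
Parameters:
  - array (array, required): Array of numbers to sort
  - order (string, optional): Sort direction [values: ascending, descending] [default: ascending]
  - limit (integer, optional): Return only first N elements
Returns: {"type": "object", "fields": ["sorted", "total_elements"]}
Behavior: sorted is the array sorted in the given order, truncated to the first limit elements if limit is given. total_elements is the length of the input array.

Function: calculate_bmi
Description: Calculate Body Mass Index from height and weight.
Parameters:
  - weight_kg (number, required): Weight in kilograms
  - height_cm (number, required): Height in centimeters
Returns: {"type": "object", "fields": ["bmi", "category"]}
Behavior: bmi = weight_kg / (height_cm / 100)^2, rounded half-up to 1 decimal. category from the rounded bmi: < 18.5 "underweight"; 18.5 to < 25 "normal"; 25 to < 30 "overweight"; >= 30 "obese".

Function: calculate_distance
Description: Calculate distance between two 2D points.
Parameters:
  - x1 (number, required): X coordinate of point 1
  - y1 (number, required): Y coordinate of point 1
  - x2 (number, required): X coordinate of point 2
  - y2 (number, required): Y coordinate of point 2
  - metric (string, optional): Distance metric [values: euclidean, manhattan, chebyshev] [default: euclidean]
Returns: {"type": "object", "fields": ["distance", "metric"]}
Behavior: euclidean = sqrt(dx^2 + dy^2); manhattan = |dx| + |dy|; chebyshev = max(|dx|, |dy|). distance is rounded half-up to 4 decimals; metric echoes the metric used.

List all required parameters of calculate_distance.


Parameters of calculate_distance and their required/optional flag:
  x1: required
  y1: required
  x2: required
  y2: required
  metric: optional
x1, x2, y1, y2


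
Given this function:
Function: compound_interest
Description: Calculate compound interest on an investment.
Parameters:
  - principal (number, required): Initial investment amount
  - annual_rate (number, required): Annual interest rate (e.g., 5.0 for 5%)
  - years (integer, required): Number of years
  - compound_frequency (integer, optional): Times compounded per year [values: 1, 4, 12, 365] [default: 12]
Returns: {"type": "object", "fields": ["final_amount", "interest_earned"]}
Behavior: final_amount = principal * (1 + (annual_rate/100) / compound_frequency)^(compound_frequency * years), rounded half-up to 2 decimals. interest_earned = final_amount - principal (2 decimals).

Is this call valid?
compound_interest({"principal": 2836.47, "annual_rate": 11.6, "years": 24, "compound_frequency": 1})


Checking all required parameters present and types match... All valid.
Valid


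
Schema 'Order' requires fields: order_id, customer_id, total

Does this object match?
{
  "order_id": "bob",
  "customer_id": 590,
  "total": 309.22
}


Checking required fields... All present.
Valid - all required fields present


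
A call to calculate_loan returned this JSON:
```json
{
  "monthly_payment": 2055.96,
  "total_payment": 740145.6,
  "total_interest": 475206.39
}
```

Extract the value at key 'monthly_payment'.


2055.96


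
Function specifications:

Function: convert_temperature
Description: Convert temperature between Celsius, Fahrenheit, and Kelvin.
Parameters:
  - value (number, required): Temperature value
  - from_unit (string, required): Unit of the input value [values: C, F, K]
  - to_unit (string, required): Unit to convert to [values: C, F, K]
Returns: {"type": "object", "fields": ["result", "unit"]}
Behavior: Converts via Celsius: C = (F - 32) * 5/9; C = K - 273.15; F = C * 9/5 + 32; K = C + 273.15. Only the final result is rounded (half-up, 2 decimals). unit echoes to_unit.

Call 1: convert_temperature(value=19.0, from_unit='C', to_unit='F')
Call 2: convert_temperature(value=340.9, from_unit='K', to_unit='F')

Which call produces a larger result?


Call 1:
  Input already in C: 19
  To F: 19 * 9/5 + 32 = 66.2
  Round to 2 decimals: 66.2
  -> 66.2 F
Call 2:
  To C: 340.9 - 273.15 = 67.75
  To F: 67.75 * 9/5 + 32 = 153.95
  Round to 2 decimals: 153.95
  -> 153.95 F
Call 2 (153.95 F)


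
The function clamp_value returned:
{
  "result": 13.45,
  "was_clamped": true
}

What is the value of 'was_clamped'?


true


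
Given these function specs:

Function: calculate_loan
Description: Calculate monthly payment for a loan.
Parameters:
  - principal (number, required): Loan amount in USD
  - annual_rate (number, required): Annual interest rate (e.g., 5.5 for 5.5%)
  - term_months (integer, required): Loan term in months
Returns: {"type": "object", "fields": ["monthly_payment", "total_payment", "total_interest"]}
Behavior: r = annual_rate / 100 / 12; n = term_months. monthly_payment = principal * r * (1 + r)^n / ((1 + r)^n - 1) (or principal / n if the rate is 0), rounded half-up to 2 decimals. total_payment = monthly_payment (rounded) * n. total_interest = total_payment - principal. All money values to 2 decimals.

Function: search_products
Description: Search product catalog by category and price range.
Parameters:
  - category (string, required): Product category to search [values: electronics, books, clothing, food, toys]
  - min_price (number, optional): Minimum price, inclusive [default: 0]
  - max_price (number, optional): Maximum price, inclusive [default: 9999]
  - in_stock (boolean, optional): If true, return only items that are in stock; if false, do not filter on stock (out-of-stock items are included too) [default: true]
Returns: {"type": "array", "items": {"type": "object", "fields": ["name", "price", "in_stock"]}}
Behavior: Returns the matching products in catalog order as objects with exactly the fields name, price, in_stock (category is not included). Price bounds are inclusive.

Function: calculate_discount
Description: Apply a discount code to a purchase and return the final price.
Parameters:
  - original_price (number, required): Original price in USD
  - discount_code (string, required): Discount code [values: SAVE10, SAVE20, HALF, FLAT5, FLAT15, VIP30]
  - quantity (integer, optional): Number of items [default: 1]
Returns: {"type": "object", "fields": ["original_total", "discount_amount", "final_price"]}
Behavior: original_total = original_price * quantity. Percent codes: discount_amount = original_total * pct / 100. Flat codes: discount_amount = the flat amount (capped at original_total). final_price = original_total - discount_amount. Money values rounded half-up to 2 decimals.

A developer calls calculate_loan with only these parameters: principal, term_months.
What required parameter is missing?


Required parameters: principal, annual_rate, term_months
Provided: principal, term_months
Missing: annual_rate
annual_rate


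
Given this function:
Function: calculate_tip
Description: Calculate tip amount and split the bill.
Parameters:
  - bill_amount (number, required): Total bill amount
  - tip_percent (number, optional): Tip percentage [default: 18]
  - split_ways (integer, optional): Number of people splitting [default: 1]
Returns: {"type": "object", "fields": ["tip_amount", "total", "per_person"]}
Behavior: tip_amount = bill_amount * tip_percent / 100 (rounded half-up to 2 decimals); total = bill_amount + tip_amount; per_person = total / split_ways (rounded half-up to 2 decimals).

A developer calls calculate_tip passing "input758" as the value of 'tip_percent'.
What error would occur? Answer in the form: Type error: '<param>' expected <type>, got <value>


Spec: 'tip_percent' is declared as number; "input758" is a string.
Type error: 'tip_percent' expected number, got "input758"


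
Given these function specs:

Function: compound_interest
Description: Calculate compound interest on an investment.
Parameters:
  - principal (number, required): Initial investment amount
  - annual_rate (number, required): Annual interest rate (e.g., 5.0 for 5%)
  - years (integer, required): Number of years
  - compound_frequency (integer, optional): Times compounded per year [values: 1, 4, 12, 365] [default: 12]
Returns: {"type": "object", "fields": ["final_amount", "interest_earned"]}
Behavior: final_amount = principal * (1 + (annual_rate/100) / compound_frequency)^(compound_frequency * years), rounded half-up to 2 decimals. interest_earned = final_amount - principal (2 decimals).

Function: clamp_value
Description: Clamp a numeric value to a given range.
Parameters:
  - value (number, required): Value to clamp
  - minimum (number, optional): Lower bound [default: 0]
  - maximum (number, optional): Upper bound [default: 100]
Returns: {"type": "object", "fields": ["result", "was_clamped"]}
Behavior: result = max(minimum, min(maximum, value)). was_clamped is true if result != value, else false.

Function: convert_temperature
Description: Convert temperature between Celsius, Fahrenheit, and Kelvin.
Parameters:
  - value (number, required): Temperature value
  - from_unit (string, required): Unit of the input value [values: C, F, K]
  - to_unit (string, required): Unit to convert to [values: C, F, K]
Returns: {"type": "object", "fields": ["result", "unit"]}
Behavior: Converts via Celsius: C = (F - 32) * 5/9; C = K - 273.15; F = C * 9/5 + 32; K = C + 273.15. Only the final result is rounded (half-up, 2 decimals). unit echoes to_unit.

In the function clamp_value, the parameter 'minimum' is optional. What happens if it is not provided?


The clamp_value spec declares:
  - minimum (number, optional): Lower bound [default: 0]
It defaults to 0


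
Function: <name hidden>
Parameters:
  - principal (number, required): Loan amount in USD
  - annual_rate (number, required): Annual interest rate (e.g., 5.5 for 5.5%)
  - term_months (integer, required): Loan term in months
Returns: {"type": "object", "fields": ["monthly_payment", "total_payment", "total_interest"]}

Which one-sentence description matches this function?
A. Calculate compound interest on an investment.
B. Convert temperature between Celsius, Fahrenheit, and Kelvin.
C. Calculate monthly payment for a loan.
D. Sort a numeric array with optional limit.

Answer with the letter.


Parameters principal, annual_rate, term_months and return ["monthly_payment", "total_payment", "total_interest"] fit: Calculate monthly payment for a loan.
C


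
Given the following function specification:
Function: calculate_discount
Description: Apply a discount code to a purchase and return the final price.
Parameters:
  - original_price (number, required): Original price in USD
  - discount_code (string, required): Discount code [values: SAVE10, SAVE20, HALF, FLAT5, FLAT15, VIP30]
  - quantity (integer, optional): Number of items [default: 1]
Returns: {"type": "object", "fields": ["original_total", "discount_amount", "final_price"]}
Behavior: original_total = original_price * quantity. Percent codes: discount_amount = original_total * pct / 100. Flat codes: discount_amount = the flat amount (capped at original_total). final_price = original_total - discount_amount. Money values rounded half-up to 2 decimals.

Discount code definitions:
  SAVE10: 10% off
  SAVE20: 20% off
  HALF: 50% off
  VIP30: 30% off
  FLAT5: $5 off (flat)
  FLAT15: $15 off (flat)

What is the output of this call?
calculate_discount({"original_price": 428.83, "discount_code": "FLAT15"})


Defaults applied: quantity=1
original_total = 428.83 * 1 = 428.83
FLAT15 = $15 flat: discount_amount = min(15.00, 428.83) = 15.00
final_price = 428.83 - 15.00 = 413.83
Output:
{"original_total": 428.83, "discount_amount": 15.0, "final_price": 413.83}


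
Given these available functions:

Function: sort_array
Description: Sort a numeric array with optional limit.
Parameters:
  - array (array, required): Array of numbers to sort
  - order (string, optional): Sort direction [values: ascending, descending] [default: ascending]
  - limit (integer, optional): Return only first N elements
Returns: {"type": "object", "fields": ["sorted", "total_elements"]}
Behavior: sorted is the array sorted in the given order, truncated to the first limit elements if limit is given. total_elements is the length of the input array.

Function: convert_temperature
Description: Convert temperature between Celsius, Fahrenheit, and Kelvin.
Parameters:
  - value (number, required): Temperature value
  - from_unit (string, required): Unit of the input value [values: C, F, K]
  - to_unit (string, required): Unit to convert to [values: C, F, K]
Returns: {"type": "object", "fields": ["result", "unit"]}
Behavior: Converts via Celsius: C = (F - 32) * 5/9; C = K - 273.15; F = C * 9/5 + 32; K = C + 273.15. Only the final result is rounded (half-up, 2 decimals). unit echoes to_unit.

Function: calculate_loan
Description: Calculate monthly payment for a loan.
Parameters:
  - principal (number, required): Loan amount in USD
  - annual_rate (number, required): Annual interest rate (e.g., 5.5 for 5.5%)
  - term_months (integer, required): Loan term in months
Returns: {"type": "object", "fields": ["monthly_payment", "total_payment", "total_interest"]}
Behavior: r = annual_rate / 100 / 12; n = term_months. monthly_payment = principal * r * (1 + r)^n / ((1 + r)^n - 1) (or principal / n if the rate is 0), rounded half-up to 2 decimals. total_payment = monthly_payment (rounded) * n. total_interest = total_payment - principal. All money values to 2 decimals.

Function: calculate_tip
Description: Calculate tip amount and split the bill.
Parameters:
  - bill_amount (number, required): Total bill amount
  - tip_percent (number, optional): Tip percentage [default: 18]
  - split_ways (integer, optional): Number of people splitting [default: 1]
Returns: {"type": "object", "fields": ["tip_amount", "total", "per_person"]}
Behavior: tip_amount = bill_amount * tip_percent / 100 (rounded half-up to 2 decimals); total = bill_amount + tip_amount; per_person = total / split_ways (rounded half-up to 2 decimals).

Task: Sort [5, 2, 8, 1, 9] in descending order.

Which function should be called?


The task needs a function whose description is: Sort a numeric array with optional limit.
sort_array


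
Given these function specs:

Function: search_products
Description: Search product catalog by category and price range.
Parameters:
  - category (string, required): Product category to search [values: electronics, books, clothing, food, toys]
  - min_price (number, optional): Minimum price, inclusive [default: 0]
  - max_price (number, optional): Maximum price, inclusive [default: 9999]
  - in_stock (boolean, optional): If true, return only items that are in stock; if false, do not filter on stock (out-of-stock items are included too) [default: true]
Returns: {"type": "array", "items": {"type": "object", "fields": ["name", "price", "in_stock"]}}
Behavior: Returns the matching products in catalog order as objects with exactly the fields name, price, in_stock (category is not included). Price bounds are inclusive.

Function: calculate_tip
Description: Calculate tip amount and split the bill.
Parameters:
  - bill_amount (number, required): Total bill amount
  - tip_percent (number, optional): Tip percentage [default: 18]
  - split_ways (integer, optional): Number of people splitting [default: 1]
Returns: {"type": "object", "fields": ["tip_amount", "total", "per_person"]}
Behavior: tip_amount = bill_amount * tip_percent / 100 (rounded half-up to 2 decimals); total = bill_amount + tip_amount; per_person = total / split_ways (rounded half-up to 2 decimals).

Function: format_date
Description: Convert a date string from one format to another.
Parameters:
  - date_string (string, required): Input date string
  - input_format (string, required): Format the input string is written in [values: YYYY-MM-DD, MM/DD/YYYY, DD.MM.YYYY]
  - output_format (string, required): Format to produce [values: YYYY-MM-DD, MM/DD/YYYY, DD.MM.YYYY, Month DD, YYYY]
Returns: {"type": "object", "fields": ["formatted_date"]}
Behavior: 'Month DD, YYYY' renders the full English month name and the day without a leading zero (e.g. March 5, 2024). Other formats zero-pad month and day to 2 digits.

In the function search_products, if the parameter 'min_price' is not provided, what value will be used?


The search_products spec declares:
  - min_price (number, optional): Minimum price, inclusive [default: 0]
Default:
0


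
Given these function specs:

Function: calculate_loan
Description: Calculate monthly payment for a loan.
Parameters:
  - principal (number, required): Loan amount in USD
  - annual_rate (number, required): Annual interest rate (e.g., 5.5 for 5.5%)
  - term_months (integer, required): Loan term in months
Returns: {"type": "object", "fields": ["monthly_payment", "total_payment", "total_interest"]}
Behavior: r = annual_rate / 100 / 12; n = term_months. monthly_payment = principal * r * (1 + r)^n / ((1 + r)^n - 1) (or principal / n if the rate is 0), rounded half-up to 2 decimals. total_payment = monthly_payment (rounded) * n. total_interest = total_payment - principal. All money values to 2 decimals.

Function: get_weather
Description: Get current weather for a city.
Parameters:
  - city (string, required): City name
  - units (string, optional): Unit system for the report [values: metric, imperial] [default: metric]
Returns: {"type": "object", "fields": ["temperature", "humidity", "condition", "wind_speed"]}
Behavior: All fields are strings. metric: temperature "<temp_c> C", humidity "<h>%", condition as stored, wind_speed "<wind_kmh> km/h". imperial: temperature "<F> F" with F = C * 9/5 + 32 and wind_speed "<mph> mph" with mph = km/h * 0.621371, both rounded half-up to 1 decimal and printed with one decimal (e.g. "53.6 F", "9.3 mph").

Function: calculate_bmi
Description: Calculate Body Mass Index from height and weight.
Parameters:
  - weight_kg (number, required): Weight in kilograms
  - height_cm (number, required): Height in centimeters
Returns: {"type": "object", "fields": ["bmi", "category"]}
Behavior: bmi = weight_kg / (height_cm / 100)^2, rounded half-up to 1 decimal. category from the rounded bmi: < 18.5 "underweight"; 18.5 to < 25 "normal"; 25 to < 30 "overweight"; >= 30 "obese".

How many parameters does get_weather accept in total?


Parameters of get_weather: city (required), units (optional)
Total:
2


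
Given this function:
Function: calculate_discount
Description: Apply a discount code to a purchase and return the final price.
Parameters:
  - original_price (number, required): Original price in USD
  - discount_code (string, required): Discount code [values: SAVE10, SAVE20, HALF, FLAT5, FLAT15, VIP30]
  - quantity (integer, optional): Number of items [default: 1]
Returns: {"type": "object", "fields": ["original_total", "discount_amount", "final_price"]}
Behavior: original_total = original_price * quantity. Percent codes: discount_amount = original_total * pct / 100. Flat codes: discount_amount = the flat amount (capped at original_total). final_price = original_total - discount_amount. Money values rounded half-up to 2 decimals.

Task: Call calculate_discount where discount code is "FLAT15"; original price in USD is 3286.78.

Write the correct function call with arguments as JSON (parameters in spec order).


Mapping each described value to its parameter name:
  'Discount code' -> discount_code = "FLAT15"
  'Original price in USD' -> original_price = 3286.78
calculate_discount({"original_price": 3286.78, "discount_code": "FLAT15"})


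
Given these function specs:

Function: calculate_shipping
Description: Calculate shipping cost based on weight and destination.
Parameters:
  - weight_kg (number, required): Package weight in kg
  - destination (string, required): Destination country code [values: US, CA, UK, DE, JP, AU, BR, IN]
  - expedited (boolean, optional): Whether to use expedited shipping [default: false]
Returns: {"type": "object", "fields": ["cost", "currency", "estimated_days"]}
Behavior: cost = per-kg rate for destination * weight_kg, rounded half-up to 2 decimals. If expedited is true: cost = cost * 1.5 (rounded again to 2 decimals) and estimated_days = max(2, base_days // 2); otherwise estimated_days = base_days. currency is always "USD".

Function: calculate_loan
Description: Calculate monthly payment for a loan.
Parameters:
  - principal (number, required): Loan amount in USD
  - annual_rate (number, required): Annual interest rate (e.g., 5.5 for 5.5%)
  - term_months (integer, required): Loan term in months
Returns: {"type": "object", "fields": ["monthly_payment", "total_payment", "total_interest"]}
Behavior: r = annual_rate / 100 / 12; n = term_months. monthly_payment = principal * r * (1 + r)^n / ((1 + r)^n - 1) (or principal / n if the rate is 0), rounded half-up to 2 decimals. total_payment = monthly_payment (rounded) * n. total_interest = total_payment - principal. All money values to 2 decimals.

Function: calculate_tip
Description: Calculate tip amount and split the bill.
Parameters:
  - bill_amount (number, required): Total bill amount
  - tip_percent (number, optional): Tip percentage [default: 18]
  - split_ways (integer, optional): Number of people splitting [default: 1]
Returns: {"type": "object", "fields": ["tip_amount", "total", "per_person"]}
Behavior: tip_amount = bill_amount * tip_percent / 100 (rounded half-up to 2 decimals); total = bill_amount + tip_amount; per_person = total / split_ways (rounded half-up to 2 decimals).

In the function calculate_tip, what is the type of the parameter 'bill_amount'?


The calculate_tip spec declares:
  - bill_amount (number, required): Total bill amount
Type:
number


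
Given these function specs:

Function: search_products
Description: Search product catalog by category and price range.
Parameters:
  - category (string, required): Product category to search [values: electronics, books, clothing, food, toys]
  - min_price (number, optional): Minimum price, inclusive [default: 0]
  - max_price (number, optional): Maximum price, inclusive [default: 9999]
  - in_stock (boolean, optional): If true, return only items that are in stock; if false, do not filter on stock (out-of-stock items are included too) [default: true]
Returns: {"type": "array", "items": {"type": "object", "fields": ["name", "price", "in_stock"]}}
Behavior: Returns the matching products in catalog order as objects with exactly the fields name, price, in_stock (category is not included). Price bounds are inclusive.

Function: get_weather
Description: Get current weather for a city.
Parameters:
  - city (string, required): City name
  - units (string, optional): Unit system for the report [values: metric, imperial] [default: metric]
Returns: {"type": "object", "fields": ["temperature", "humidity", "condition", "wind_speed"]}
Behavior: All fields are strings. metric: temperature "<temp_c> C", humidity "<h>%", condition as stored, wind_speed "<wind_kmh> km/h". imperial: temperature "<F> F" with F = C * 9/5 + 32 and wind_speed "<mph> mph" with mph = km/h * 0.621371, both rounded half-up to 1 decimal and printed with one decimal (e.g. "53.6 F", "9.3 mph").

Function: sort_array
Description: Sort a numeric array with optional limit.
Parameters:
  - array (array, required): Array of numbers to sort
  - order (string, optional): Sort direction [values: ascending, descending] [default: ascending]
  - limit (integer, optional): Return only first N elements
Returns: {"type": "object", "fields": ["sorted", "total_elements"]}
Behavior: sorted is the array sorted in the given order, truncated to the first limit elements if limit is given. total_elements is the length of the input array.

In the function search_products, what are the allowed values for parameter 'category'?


The search_products spec declares:
  - category (string, required): Product category to search [values: electronics, books, clothing, food, toys]
Allowed values:
electronics, books, clothing, food, toys


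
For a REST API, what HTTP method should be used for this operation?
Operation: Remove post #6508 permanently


GET = read, POST = create, PUT = update/replace, DELETE = remove
This operation is a removal.
DELETE


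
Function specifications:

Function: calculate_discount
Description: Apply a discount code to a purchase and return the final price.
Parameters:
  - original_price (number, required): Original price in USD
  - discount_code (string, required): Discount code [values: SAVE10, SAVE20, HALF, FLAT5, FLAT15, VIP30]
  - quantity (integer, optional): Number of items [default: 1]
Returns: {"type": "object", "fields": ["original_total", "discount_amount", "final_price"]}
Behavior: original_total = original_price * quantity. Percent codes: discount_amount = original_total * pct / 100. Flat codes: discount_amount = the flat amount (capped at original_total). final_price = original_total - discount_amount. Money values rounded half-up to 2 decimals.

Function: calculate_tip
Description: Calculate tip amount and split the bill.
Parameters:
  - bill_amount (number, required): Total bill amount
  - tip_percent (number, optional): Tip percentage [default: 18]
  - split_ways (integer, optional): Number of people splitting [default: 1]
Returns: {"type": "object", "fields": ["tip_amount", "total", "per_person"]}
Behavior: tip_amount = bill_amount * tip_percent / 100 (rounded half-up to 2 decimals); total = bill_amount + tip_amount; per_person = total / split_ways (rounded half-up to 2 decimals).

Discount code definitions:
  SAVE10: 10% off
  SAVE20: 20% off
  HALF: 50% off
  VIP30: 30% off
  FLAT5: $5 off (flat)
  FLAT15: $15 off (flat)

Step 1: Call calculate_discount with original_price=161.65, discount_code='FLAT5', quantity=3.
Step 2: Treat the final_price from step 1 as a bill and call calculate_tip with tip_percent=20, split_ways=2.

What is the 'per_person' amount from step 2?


Step 1: calculate_discount(original_price=161.65, discount_code=FLAT5, quantity=3)
  original_total = 161.65 * 3 = 484.95
  FLAT5 = $5 flat: discount_amount = min(5.00, 484.95) = 5.00
  final_price = 484.95 - 5.00 = 479.95
  -> final_price = 479.95
Step 2: calculate_tip(bill_amount=479.95, tip_percent=20, split_ways=2)
  tip_amount = 479.95 * 20/100 = 95.99 -> 95.99
  total = 479.95 + 95.99 = 575.94
  per_person = 575.94 / 2 = 287.97 -> 287.97
  -> per_person = 287.97
$287.97


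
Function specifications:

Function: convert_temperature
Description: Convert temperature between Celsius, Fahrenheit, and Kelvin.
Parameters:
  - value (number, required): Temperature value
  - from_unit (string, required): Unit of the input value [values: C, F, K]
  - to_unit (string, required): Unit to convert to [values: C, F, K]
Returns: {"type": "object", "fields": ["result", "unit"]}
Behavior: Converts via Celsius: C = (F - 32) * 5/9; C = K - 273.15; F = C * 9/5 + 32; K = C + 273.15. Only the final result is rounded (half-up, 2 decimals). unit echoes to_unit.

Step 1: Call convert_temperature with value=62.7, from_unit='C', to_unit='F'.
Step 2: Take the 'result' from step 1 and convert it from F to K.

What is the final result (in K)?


Step 1: convert_temperature(value=62.7, from_unit=C, to_unit=F)
  Input already in C: 62.7
  To F: 62.7 * 9/5 + 32 = 144.86
  Round to 2 decimals: 144.86
  -> result = 144.86 F
Step 2: convert_temperature(value=144.86, from_unit=F, to_unit=K)
  To C: (144.86 - 32) * 5/9 = 62.7
  To K: 62.7 + 273.15 = 335.85
  Round to 2 decimals: 335.85
  -> result = 335.85 K
335.85 K


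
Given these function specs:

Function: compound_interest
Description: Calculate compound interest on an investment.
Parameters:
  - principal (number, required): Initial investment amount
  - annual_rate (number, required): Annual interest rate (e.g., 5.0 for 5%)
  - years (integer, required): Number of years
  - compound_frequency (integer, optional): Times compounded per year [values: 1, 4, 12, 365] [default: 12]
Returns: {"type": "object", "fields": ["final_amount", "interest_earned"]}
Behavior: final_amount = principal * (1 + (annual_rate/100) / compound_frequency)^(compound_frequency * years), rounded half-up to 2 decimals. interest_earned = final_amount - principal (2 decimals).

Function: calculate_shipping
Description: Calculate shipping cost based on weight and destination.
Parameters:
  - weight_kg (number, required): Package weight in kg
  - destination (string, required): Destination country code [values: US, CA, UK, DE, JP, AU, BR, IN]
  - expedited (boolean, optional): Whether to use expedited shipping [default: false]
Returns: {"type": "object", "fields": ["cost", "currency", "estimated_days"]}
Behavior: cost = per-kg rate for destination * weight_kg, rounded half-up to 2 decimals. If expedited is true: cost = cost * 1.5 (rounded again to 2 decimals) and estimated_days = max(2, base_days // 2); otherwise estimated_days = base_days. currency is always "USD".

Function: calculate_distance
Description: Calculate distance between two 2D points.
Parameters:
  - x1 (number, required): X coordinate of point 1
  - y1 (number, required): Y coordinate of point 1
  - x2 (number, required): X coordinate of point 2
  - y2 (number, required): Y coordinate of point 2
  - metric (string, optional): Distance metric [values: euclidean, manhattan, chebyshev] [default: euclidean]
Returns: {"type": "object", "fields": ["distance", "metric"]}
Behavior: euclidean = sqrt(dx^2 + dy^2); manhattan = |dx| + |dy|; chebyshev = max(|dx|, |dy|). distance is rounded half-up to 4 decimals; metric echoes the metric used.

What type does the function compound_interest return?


The compound_interest spec declares Returns: {"type": "object", "fields": ["final_amount", "interest_earned"]}
Type:
object


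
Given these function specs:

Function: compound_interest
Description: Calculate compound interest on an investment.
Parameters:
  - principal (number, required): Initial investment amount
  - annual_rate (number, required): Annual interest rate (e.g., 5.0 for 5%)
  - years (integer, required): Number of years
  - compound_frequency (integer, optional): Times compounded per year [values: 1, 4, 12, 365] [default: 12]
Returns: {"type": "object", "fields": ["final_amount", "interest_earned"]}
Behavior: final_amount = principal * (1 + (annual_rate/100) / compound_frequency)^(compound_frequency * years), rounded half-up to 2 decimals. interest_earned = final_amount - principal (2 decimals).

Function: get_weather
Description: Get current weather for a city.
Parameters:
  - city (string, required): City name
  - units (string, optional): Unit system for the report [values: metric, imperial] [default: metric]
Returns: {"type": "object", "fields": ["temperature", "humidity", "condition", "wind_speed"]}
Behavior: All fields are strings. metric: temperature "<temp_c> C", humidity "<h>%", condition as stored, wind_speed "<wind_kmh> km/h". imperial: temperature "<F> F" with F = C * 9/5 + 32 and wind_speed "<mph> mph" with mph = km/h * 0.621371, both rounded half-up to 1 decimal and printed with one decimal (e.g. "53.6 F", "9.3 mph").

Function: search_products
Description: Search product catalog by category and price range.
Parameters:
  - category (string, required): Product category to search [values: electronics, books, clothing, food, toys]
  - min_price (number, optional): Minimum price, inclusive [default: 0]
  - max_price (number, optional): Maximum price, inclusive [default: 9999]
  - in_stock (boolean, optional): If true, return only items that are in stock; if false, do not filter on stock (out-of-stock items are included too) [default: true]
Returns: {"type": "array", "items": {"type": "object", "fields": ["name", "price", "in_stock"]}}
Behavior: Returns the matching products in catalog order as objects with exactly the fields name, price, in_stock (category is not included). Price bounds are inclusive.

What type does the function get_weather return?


The get_weather spec declares Returns: {"type": "object", "fields": ["temperature", "humidity", "condition", "wind_speed"]}
Type:
object


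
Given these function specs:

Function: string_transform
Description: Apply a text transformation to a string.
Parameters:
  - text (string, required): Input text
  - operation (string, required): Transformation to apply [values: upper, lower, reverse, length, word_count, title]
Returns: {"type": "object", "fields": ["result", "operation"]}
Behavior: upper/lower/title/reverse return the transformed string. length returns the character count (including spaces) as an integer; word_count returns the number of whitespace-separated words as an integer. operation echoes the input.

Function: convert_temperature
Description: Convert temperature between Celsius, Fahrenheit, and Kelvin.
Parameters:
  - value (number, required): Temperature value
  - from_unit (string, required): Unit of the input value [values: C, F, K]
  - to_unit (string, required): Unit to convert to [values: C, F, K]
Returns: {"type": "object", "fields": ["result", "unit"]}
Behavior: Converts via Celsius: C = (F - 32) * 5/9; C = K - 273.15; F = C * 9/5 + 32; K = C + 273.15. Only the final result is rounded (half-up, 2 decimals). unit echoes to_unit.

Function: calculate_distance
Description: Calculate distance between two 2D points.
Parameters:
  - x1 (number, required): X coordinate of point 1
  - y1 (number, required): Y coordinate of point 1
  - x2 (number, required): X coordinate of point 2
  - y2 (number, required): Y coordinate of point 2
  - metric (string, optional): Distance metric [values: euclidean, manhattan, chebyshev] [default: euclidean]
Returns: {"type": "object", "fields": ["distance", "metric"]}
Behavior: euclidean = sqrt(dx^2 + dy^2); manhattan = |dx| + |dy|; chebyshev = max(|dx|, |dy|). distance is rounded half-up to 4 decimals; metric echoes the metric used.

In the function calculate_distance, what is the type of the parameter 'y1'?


The calculate_distance spec declares:
  - y1 (number, required): Y coordinate of point 1
Type:
number
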